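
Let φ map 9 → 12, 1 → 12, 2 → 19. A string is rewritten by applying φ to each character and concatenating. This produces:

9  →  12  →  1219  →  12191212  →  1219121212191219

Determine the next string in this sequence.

Replace each of the 16 characters of 1219121212191219 in place — 12 19 12 12 12 19 12 19 12 19 12 12 12 19 12 12 — and concatenate.

12191212121912191219121212191212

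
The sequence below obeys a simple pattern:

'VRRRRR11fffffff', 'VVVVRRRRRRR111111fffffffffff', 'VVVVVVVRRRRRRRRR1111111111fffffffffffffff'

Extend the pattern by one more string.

Each string has the form V^{3n-2} R^{2n+3} 1^{4n-2} f^{4n+3} (n = 1, 2, …).
Setting n = 4 gives 10, 11, 14, 19 characters in each block.

VVVVVVVVVVRRRRRRRRRRR11111111111111fffffffffffffffffff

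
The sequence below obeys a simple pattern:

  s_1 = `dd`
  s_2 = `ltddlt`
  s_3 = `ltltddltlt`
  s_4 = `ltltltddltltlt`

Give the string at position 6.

Each term wraps the previous one in lt on the left and lt on the right.
From ltltltddltltlt, 2 further steps: ltltltddltltlt → ltltltltddltltltlt → (answer).

ltltltltltddltltltltlt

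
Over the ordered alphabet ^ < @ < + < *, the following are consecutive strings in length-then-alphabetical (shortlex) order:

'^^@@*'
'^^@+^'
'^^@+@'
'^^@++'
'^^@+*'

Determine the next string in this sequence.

^^@*^

The successor of ^^@+* increments the rightmost position that isn't already * and resets every position after it to ^.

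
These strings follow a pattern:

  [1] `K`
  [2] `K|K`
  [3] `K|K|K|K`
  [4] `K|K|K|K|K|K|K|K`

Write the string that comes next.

Every step duplicates the string with '|' between the halves.
One more doubling of K|K|K|K|K|K|K|K gives the answer.

K|K|K|K|K|K|K|K|K|K|K|K|K|K|K|K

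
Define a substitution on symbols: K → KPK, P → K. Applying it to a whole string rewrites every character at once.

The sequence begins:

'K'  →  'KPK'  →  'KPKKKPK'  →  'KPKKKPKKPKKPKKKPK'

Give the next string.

KPKKKPKKPKKPKKKPKKPKKKPKKPKKKPKKPKKPKKKPK

φ(KPKKKPKKPKKPKKKPK) expands symbol-by-symbol to KPK K KPK KPK KPK K KPK KPK K KPK KPK K KPK KPK KPK K KPK; joining the 17 pieces gives the next term.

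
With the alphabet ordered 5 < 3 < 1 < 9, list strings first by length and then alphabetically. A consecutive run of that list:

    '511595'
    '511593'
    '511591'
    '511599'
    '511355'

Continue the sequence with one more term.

Treat 511355 as a base-4 numeral over the given alphabet and add one, carrying through any trailing 9's.

511353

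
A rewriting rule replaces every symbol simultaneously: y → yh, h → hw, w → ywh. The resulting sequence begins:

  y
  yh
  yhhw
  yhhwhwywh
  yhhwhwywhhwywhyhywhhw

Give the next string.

yhhwhwywhhwywhyhywhhwhwywhyhywhhwyhhwyhywhhwhwywh

Applying the rule to each of the 21 symbols of yhhwhwywhhwywhyhywhhw gives the pieces yh hw hw ywh hw ywh yh ywh hw hw ywh yh ywh hw yh hw yh ywh hw hw ywh, which concatenate to the answer.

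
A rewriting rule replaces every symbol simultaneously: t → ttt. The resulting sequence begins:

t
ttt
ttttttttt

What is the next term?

Expanding ttttttttt: t→ttt, t→ttt, t→ttt, t→ttt, t→ttt, t→ttt, t→ttt, t→ttt, t→ttt. Concatenated: ttt ttt ttt ttt ttt ttt ttt ttt ttt.

ttttttttttttttttttttttttttt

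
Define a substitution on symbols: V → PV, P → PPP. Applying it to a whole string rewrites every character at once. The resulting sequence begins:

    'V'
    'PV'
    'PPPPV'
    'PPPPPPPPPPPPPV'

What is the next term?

Applying the rule to each of the 14 symbols of PPPPPPPPPPPPPV gives the pieces PPP PPP PPP PPP PPP PPP PPP PPP PPP PPP PPP PPP PPP PV, which concatenate to the answer.

PPPPPPPPPPPPPPPPPPPPPPPPPPPPPPPPPPPPPPPPV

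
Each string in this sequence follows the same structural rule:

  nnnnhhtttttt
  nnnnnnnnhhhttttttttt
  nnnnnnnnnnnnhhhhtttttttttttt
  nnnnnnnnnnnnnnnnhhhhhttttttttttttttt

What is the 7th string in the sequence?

nnnnnnnnnnnnnnnnnnnnnnnnnnnnhhhhhhhhtttttttttttttttttttttttt

Each string has the form n^{4n} h^{n+1} t^{3n+3} (n = 1, 2, …).
For term 7, n = 7, so the run lengths are 28, 8, 24.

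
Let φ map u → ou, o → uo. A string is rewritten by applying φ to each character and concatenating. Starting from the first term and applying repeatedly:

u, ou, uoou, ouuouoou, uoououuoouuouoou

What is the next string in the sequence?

Replace each of the 16 characters of uoououuoouuouoou in place — ou uo uo ou uo ou ou uo uo ou ou uo ou uo uo ou — and concatenate.

ouuouoouuoououuouoououuoouuouoou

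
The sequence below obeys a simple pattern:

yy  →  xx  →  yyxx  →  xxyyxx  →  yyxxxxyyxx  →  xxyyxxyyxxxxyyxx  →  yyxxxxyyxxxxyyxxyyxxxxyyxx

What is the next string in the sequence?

xxyyxxyyxxxxyyxxyyxxxxyyxxxxyyxxyyxxxxyyxx

Each term (from the third on) is the two preceding terms concatenated in order: term 3 = yy·xx = yyxx.
The next term joins xxyyxxyyxxxxyyxx and yyxxxxyyxxxxyyxxyyxxxxyyxx.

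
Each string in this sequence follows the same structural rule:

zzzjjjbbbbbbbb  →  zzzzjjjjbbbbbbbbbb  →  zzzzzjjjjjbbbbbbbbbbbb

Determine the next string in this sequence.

Term n consists of n z's, followed by n j's, followed by 2n+2 b's, where the shown terms are n = 3, 4, 5.
At n = 6 the blocks have lengths 6, 6, 14.

zzzzzzjjjjjjbbbbbbbbbbbbbb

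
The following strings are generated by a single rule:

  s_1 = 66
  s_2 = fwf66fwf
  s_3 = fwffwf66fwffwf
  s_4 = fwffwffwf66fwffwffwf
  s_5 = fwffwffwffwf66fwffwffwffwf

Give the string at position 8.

fwffwffwffwffwffwffwf66fwffwffwffwffwffwffwf

Every step adds fwf to the front and fwf to the end of the previous string.
From fwffwffwffwf66fwffwffwffwf, 3 further steps: fwffwffwffwf66fwffwffwffwf → fwffwffwffwffwf66fwffwffwffwffwf → fwffwffwffwffwffwf66fwffwffwffwffwffwf → (answer).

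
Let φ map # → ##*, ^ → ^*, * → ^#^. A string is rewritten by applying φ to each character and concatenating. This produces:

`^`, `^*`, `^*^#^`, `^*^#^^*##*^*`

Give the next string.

^*^#^^*##*^*^*^#^##*##*^#^^*^#^

Expanding ^*^#^^*##*^*: ^→^*, *→^#^, ^→^*, #→##*, ^→^*, ^→^*, *→^#^, #→##*, #→##*, *→^#^, ^→^*, *→^#^. Concatenated: ^* ^#^ ^* ##* ^* ^* ^#^ ##* ##* ^#^ ^* ^#^.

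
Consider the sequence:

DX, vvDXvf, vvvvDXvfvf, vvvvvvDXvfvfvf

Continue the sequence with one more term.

vvvvvvvvDXvfvfvfvf

s(k+1) = vv·s(k)·vf, so each term gains vv as a prefix and vf as a suffix.
One more step from vvvvvvDXvfvfvf gives the answer.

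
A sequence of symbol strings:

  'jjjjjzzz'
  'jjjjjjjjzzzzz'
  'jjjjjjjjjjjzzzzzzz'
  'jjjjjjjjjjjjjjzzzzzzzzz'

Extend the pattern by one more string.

The n-th term is 3n-1 j's then 2n-1 z's, where the shown terms are n = 2, 3, 4, 5.
At n = 6 the blocks have lengths 17, 11.

jjjjjjjjjjjjjjjjjzzzzzzzzzzz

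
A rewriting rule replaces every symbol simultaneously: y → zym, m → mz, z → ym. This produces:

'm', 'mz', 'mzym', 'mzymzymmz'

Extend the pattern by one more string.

mzymzymmzymzymmzmzym

Apply φ to mzymzymmz symbol by symbol: m→mz, z→ym, y→zym, m→mz, z→ym, y→zym, m→mz, m→mz, z→ym; joined: mz ym zym mz ym zym mz mz ym.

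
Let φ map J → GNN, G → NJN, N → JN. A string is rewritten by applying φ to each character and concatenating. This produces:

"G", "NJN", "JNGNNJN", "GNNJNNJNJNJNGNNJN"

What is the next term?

Applying the rule to each of the 17 symbols of GNNJNNJNJNJNGNNJN gives the pieces NJN JN JN GNN JN JN GNN JN GNN JN GNN JN NJN JN JN GNN JN, which concatenate to the answer.

NJNJNJNGNNJNJNGNNJNGNNJNGNNJNNJNJNJNGNNJN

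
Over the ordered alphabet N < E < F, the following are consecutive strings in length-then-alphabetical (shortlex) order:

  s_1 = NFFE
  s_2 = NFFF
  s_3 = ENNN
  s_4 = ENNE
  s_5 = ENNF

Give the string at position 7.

ENEE

Continuing the enumeration 2 steps past ENNF: ENNF → ENEN → (answer).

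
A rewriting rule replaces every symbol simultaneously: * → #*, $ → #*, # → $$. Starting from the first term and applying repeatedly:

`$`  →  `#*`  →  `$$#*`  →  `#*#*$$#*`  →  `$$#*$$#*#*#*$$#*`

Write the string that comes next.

Applying the rule to each of the 16 symbols of $$#*$$#*#*#*$$#* gives the pieces #* #* $$ #* #* #* $$ #* $$ #* $$ #* #* #* $$ #*, which concatenate to the answer.

#*#*$$#*#*#*$$#*$$#*$$#*#*#*$$#*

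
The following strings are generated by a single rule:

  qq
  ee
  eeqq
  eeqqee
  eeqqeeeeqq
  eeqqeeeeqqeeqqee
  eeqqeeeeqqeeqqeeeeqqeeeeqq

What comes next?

Each term (from the third on) is the previous term followed by the one before it: term 3 = ee·qq = eeqq.
So term 8 is eeqqeeeeqqeeqqeeeeqqeeeeqq·eeqqeeeeqqeeqqee.

eeqqeeeeqqeeqqeeeeqqeeeeqqeeqqeeeeqqeeqqee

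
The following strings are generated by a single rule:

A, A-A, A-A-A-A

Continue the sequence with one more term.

A-A-A-A-A-A-A-A

s(k+1) = s(k)·-·s(k) — each term doubles the last with '-' between the halves.
One more doubling of A-A-A-A gives the answer.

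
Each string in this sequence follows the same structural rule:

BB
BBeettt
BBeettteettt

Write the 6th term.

The strings grow by a fixed suffix eettt each time.
From BBeettteettt, 3 further steps: BBeettteettt → BBeettteettteettt → BBeettteettteettteettt → (answer).

BBeettteettteettteettteettt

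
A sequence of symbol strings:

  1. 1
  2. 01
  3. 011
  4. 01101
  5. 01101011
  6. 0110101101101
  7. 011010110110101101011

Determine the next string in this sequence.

0110101101101011010110110101101101

Each term (from the third on) is the previous term followed by the one before it: term 3 = 01·1 = 011.
So term 8 is 011010110110101101011·0110101101101.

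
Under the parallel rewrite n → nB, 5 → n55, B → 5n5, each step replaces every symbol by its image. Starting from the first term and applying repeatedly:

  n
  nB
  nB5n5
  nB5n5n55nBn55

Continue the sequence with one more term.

nB5n5n55nBn55nBn55n55nB5n5nBn55n55

Replace each of the 13 characters of nB5n5n55nBn55 in place — nB 5n5 n55 nB n55 nB n55 n55 nB 5n5 nB n55 n55 — and concatenate.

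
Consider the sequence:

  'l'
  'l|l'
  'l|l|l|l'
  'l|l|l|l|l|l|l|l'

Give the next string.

Every step duplicates the string with '|' between the halves.
Doubling l|l|l|l|l|l|l|l with '|' between the halves:

l|l|l|l|l|l|l|l|l|l|l|l|l|l|l|l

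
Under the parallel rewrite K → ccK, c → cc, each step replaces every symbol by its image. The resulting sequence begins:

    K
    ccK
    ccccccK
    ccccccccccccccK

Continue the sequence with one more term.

Rewriting the 15 symbols of ccccccccccccccK one by one yields cc cc cc cc cc cc cc cc cc cc cc cc cc cc ccK; concatenated:

ccccccccccccccccccccccccccccccK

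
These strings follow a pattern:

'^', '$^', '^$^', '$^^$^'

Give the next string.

^$^$^^$^

Each term (from the third on) is the two preceding terms concatenated in order: term 3 = ^·$^ = ^$^.
So term 5 is ^$^·$^^$^.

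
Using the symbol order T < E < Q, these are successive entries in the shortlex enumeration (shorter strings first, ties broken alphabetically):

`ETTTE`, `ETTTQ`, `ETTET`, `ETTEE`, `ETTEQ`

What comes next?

ETTQT

Treat ETTEQ as a base-3 numeral over the given alphabet and add one, carrying through any trailing Q's.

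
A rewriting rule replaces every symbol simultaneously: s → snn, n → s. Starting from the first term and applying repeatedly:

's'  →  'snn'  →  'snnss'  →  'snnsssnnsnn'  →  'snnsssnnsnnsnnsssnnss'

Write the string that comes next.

snnsssnnsnnsnnsssnnsssnnsssnnsnnsnnsssnnsnn

Applying the rule to each of the 21 symbols of snnsssnnsnnsnnsssnnss gives the pieces snn s s snn snn snn s s snn s s snn s s snn snn snn s s snn snn, which concatenate to the answer.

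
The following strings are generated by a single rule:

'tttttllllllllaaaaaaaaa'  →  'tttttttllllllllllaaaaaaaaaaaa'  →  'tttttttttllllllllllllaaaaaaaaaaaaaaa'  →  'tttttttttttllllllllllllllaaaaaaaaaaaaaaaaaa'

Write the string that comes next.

Each string has the form t^{2n-1} l^{2n+2} a^{3n}, where the shown terms are n = 3, 4, 5, 6.
Setting n = 7 gives 13, 16, 21 characters in each block.

tttttttttttttllllllllllllllllaaaaaaaaaaaaaaaaaaaaa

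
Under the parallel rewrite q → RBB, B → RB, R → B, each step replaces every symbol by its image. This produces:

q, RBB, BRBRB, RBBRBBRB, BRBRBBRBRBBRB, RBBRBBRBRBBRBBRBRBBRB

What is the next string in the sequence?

Replace each of the 21 characters of RBBRBBRBRBBRBBRBRBBRB in place — B RB RB B RB RB B RB B RB RB B RB RB B RB B RB RB B RB — and concatenate.

BRBRBBRBRBBRBBRBRBBRBRBBRBBRBRBBRB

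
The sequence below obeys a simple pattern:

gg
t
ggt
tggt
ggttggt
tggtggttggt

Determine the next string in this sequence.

From term 3 onward, concatenate the second-to-last term with the last: gg·t = ggt, t·ggt = tggt, …
The next term joins ggttggt and tggtggttggt.

ggttggttggtggttggt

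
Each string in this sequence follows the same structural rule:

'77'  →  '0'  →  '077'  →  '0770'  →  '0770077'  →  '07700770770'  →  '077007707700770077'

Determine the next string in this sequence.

Each term (from the third on) is the previous term followed by the one before it: term 3 = 0·77 = 077.
The next term joins 077007707700770077 and 07700770770.

07700770770077007707700770770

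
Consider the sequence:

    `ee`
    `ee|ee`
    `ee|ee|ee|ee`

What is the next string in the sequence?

ee|ee|ee|ee|ee|ee|ee|ee

s(k+1) = s(k)·|·s(k) — each term doubles the last with '|' between the halves.
So the next term is two copies of ee|ee|ee|ee with '|' between the halves.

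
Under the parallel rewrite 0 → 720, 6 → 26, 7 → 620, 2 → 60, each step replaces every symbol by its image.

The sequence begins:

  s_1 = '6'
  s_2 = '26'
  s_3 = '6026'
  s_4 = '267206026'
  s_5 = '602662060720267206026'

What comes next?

26720602626607202672062060720602662060720267206026

φ(602662060720267206026) expands symbol-by-symbol to 26 720 60 26 26 60 720 26 720 620 60 720 60 26 620 60 720 26 720 60 26; joining the 21 pieces gives the next term.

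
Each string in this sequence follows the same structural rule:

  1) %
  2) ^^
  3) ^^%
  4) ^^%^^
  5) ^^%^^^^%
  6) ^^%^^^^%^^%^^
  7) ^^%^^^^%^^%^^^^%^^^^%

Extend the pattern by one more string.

From term 3 onward, concatenate the last term with the second-to-last: ^^·% = ^^%, ^^%·^^ = ^^%^^, …
Continuing: ^^%^^^^%^^%^^^^%^^^^% · ^^%^^^^%^^%^^ gives term 8.

^^%^^^^%^^%^^^^%^^^^%^^%^^^^%^^%^^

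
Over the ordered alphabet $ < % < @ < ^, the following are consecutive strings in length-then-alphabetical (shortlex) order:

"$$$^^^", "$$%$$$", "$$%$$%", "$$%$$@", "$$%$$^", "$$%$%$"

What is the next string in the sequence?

$$%$%%

Find the rightmost character of $$%$%$ below ^, bump it to the next letter, and reset everything to its right to $.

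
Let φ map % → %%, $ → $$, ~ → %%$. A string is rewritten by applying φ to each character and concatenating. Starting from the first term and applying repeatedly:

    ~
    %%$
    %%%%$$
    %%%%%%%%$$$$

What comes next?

Apply φ to %%%%%%%%$$$$ symbol by symbol: %→%%, %→%%, %→%%, %→%%, %→%%, %→%%, %→%%, %→%%, $→$$, $→$$, $→$$, $→$$; joined: %% %% %% %% %% %% %% %% $$ $$ $$ $$.

%%%%%%%%%%%%%%%%$$$$$$$$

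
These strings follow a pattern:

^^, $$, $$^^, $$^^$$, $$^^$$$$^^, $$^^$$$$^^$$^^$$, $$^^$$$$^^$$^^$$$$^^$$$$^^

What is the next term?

This is a Fibonacci-style word recurrence s(k) = s(k−1)·s(k−2): e.g. $$·^^ = $$^^.
So term 8 is $$^^$$$$^^$$^^$$$$^^$$$$^^·$$^^$$$$^^$$^^$$.

$$^^$$$$^^$$^^$$$$^^$$$$^^$$^^$$$$^^$$^^$$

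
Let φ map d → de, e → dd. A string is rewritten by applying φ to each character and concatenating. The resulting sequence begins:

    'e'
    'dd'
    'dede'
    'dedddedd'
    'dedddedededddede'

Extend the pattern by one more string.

dedddedededddedddedddedededddedd

φ(dedddedededddede) expands symbol-by-symbol to de dd de de de dd de dd de dd de de de dd de dd; joining the 16 pieces gives the next term.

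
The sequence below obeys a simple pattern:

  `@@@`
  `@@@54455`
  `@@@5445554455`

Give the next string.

The strings grow by a fixed suffix 54455 each time.
Applying this once more to @@@5445554455:

@@@544555445554455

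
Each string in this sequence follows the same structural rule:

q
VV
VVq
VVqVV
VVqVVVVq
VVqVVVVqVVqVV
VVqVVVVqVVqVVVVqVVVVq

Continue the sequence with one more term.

VVqVVVVqVVqVVVVqVVVVqVVqVVVVqVVqVV

From term 3 onward, concatenate the last term with the second-to-last: VV·q = VVq, VVq·VV = VVqVV, …
The next term joins VVqVVVVqVVqVVVVqVVVVq and VVqVVVVqVVqVV.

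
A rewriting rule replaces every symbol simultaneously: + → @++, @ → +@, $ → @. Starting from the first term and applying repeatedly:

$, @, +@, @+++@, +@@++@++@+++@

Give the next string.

φ(+@@++@++@+++@) expands symbol-by-symbol to @++ +@ +@ @++ @++ +@ @++ @++ +@ @++ @++ @++ +@; joining the 13 pieces gives the next term.

@+++@+@@++@+++@@++@+++@@++@++@+++@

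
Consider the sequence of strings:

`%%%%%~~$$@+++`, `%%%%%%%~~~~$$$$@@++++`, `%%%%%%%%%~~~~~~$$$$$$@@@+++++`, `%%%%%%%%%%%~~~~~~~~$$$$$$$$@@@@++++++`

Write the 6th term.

Reading off run lengths: % runs 5, 7, 9, 11; ~ runs 2, 4, 6, 8; $ runs 2, 4, 6, 8; @ runs 1, 2, 3, 4; + runs 3, 4, 5, 6 — each is linear in n (n = 1, 2, …).
For term 6, n = 6, so the run lengths are 15, 12, 12, 6, 8.

%%%%%%%%%%%%%%%~~~~~~~~~~~~$$$$$$$$$$$$@@@@@@++++++++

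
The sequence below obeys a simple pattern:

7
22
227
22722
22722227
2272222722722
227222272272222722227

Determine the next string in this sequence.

2272222722722227222272272222722722

This is a Fibonacci-style word recurrence s(k) = s(k−1)·s(k−2): e.g. 22·7 = 227.
Continuing: 227222272272222722227 · 2272222722722 gives term 8.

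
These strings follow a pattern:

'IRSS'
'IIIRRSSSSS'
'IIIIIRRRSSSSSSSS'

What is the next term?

Reading off run lengths: I runs 1, 3, 5; R runs 1, 2, 3; S runs 2, 5, 8 — each is linear in n (n = 1, 2, …).
For the next term, n = 4, so the run lengths are 7, 4, 11.

IIIIIIIRRRRSSSSSSSSSSS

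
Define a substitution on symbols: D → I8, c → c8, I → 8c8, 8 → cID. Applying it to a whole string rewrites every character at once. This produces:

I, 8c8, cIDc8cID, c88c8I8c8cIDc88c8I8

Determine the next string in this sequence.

c8cIDcIDc8cID8c8cIDc8cIDc88c8I8c8cIDcIDc8cID8c8cID

Applying the rule to each of the 19 symbols of c88c8I8c8cIDc88c8I8 gives the pieces c8 cID cID c8 cID 8c8 cID c8 cID c8 8c8 I8 c8 cID cID c8 cID 8c8 cID, which concatenate to the answer.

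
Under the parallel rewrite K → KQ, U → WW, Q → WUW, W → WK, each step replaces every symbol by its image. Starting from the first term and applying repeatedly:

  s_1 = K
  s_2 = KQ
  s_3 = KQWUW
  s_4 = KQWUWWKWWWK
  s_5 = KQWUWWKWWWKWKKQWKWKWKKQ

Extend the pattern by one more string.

φ(KQWUWWKWWWKWKKQWKWKWKKQ) expands symbol-by-symbol to KQ WUW WK WW WK WK KQ WK WK WK KQ WK KQ KQ WUW WK KQ WK KQ WK KQ KQ WUW; joining the 23 pieces gives the next term.

KQWUWWKWWWKWKKQWKWKWKKQWKKQKQWUWWKKQWKKQWKKQKQWUW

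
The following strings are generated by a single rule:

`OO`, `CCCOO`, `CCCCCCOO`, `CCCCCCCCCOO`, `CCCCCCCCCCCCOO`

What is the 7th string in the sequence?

CCCCCCCCCCCCCCCCCCOO

Each term is the previous one with CCC prepended.
From CCCCCCCCCCCCOO, 2 further steps: CCCCCCCCCCCCOO → CCCCCCCCCCCCCCCOO → (answer).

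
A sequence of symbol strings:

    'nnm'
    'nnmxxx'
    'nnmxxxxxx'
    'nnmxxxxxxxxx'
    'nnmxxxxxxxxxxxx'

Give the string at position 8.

Each term is the previous one with xxx appended.
From nnmxxxxxxxxxxxx, 3 further steps: nnmxxxxxxxxxxxx → nnmxxxxxxxxxxxxxxx → nnmxxxxxxxxxxxxxxxxxx → (answer).

nnmxxxxxxxxxxxxxxxxxxxxx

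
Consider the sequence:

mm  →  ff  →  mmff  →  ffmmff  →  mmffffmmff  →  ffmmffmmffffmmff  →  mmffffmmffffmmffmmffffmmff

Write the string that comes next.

From term 3 onward, concatenate the second-to-last term with the last: mm·ff = mmff, ff·mmff = ffmmff, …
The next term joins ffmmffmmffffmmff and mmffffmmffffmmffmmffffmmff.

ffmmffmmffffmmffmmffffmmffffmmffmmffffmmff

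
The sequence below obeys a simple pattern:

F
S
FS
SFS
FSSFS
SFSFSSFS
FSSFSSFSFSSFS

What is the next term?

SFSFSSFSFSSFSSFSFSSFS

Each term (from the third on) is the two preceding terms concatenated in order: term 3 = F·S = FS.
So term 8 is SFSFSSFS·FSSFSSFSFSSFS.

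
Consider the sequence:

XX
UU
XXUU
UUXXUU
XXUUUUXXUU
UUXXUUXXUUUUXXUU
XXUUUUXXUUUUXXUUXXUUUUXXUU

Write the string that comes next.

UUXXUUXXUUUUXXUUXXUUUUXXUUUUXXUUXXUUUUXXUU

From term 3 onward, concatenate the second-to-last term with the last: XX·UU = XXUU, UU·XXUU = UUXXUU, …
Continuing: UUXXUUXXUUUUXXUU · XXUUUUXXUUUUXXUUXXUUUUXXUU gives term 8.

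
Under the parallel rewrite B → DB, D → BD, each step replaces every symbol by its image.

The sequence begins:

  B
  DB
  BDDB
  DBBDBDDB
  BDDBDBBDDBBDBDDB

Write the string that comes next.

Replace each of the 16 characters of BDDBDBBDDBBDBDDB in place — DB BD BD DB BD DB DB BD BD DB DB BD DB BD BD DB — and concatenate.

DBBDBDDBBDDBDBBDBDDBDBBDDBBDBDDB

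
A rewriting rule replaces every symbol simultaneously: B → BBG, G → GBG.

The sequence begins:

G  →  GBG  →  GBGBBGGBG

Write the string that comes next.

GBGBBGGBGBBGBBGGBGGBGBBGGBG

Expanding GBGBBGGBG: G→GBG, B→BBG, G→GBG, B→BBG, B→BBG, G→GBG, G→GBG, B→BBG, G→GBG. Concatenated: GBG BBG GBG BBG BBG GBG GBG BBG GBG.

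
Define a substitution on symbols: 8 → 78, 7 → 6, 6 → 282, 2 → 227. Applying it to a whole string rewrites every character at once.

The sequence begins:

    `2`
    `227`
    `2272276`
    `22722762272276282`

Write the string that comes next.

φ(22722762272276282) expands symbol-by-symbol to 227 227 6 227 227 6 282 227 227 6 227 227 6 282 227 78 227; joining the 17 pieces gives the next term.

227227622722762822272276227227628222778227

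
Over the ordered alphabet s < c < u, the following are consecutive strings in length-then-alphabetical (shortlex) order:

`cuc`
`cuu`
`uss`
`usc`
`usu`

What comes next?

ucs

Find the rightmost character of usu below u, bump it to the next letter, and reset everything to its right to s.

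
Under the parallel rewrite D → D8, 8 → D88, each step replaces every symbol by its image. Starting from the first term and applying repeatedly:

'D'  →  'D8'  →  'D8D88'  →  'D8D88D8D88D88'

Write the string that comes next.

Rewriting the 13 symbols of D8D88D8D88D88 one by one yields D8 D88 D8 D88 D88 D8 D88 D8 D88 D88 D8 D88 D88; concatenated:

D8D88D8D88D88D8D88D8D88D88D8D88D88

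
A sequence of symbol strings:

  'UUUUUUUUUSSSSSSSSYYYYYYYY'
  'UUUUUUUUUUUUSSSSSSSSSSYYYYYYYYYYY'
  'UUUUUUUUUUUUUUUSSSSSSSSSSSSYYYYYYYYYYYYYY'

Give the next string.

UUUUUUUUUUUUUUUUUUSSSSSSSSSSSSSSYYYYYYYYYYYYYYYYY

The n-th term is 3n U's then 2n+2 S's then 3n-1 Y's, where the shown terms are n = 3, 4, 5.
At n = 6 the blocks have lengths 18, 14, 17.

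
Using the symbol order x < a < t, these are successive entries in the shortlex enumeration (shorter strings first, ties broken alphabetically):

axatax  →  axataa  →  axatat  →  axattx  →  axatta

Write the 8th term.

Advancing 3 positions from axatta through axatta → axattt → axtxxx reaches term 8.

axtxxa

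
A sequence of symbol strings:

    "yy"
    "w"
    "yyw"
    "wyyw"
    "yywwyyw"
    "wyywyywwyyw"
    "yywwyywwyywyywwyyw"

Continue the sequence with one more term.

From term 3 onward, concatenate the second-to-last term with the last: yy·w = yyw, w·yyw = wyyw, …
Continuing: wyywyywwyyw · yywwyywwyywyywwyyw gives term 8.

wyywyywwyywyywwyywwyywyywwyyw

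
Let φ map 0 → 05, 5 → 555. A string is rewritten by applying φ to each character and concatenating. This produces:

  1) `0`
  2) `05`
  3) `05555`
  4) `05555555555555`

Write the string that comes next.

05555555555555555555555555555555555555555

Replace each of the 14 characters of 05555555555555 in place — 05 555 555 555 555 555 555 555 555 555 555 555 555 555 — and concatenate.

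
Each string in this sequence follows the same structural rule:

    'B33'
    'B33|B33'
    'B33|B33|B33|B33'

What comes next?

s(k+1) = s(k)·|·s(k) — each term doubles the last with '|' between the halves.
One more doubling of B33|B33|B33|B33 gives the answer.

B33|B33|B33|B33|B33|B33|B33|B33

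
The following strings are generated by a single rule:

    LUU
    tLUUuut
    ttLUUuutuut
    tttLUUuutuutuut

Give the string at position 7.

ttttttLUUuutuutuutuutuutuut

Every step adds t to the front and uut to the end of the previous string.
From tttLUUuutuutuut, 3 further steps: tttLUUuutuutuut → ttttLUUuutuutuutuut → tttttLUUuutuutuutuutuut → (answer).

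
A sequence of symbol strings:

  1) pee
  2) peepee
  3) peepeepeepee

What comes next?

Every step duplicates the string.
One more doubling of peepeepeepee gives the answer.

peepeepeepeepeepeepeepee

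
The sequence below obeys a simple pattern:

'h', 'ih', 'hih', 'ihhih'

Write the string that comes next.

Each term (from the third on) is the two preceding terms concatenated in order: term 3 = h·ih = hih.
Continuing: hih · ihhih gives term 5.

hihihhih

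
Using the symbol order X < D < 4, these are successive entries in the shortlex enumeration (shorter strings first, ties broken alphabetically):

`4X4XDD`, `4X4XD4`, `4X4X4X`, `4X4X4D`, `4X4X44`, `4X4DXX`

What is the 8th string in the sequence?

4X4DX4

Advancing 2 positions from 4X4DXX through 4X4DXX → 4X4DXD reaches term 8.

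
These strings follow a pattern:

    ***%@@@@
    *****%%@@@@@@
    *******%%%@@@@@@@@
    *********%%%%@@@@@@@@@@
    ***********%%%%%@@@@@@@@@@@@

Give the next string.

The n-th term is 2n-1 *'s then n-1 %'s then 2n @'s, where the shown terms are n = 2, 3, 4, 5, 6.
At n = 7 the blocks have lengths 13, 6, 14.

*************%%%%%%@@@@@@@@@@@@@@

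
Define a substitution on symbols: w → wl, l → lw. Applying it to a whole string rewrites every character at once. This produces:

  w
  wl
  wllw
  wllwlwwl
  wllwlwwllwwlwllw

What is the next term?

Rewriting the 16 symbols of wllwlwwllwwlwllw one by one yields wl lw lw wl lw wl wl lw lw wl wl lw wl lw lw wl; concatenated:

wllwlwwllwwlwllwlwwlwllwwllwlwwl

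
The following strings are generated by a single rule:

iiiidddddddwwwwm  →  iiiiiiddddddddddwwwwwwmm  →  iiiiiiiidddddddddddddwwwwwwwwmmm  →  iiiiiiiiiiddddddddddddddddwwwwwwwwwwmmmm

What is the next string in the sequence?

Each string has the form i^{2n} d^{3n+1} w^{2n} m^{n-1}, where the shown terms are n = 2, 3, 4, 5.
Setting n = 6 gives 12, 19, 12, 5 characters in each block.

iiiiiiiiiiiidddddddddddddddddddwwwwwwwwwwwwmmmmm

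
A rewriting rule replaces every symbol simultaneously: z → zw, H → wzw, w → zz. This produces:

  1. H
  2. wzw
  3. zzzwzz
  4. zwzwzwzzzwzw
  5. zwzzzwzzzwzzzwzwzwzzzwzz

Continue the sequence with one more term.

zwzzzwzwzwzzzwzwzwzzzwzwzwzzzwzzzwzzzwzwzwzzzwzw

Replace each of the 24 characters of zwzzzwzzzwzzzwzwzwzzzwzz in place — zw zz zw zw zw zz zw zw zw zz zw zw zw zz zw zz zw zz zw zw zw zz zw zw — and concatenate.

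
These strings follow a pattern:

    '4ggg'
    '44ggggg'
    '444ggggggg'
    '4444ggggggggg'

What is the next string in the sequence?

The n-th term is n 4's then 2n+1 g's (n = 1, 2, …).
For the next term, n = 5, so the run lengths are 5, 11.

44444ggggggggggg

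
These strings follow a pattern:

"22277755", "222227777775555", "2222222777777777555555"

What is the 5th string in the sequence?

Term n consists of 2n+1 2's, followed by 3n 7's, followed by 2n 5's (n = 1, 2, …).
At n = 5 the blocks have lengths 11, 15, 10.

222222222227777777777777775555555555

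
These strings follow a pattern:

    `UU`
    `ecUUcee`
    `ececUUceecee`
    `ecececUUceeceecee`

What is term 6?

ecececececUUceeceeceeceecee

Each term wraps the previous one in ec on the left and cee on the right.
From ecececUUceeceecee, 2 further steps: ecececUUceeceecee → ececececUUceeceeceecee → (answer).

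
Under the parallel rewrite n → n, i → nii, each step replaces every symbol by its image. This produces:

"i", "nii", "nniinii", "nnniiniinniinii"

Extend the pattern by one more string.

φ(nnniiniinniinii) expands symbol-by-symbol to n n n nii nii n nii nii n n nii nii n nii nii; joining the 15 pieces gives the next term.

nnnniiniinniiniinnniiniinniinii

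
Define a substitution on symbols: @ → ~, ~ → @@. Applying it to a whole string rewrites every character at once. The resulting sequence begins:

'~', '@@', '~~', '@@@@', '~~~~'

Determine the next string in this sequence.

@@@@@@@@

Expanding ~~~~: ~→@@, ~→@@, ~→@@, ~→@@. Concatenated: @@ @@ @@ @@.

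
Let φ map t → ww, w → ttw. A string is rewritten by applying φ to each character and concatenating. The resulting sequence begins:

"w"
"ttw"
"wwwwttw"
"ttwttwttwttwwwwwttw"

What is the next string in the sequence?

Rewriting the 19 symbols of ttwttwttwttwwwwwttw one by one yields ww ww ttw ww ww ttw ww ww ttw ww ww ttw ttw ttw ttw ttw ww ww ttw; concatenated:

wwwwttwwwwwttwwwwwttwwwwwttwttwttwttwttwwwwwttw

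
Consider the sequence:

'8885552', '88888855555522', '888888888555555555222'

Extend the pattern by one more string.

Term n consists of 3n 8's, followed by 3n 5's, followed by n 2's (n = 1, 2, …).
For the next term, n = 4, so the run lengths are 12, 12, 4.

8888888888885555555555552222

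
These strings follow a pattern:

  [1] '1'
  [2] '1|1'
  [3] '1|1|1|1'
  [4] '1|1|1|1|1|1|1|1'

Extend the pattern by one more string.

1|1|1|1|1|1|1|1|1|1|1|1|1|1|1|1

s(k+1) = s(k)·|·s(k) — each term doubles the last with '|' between the halves.
So the next term is two copies of 1|1|1|1|1|1|1|1 with '|' between the halves.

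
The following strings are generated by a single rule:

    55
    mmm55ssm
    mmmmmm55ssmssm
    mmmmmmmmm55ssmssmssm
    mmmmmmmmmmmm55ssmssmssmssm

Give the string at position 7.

mmmmmmmmmmmmmmmmmm55ssmssmssmssmssmssm

Each term wraps the previous one in mmm on the left and ssm on the right.
From mmmmmmmmmmmm55ssmssmssmssm, 2 further steps: mmmmmmmmmmmm55ssmssmssmssm → mmmmmmmmmmmmmmm55ssmssmssmssmssm → (answer).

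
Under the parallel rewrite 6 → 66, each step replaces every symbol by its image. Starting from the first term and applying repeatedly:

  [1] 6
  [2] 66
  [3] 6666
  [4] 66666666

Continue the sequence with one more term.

Apply φ to 66666666 symbol by symbol: 6→66, 6→66, 6→66, 6→66, 6→66, 6→66, 6→66, 6→66; joined: 66 66 66 66 66 66 66 66.

6666666666666666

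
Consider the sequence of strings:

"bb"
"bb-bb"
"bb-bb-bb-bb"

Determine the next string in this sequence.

Each string is two copies of the previous one joined by '-'.
So the next term is two copies of bb-bb-bb-bb with '-' between the halves.

bb-bb-bb-bb-bb-bb-bb-bb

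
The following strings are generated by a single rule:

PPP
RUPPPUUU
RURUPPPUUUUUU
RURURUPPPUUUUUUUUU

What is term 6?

Each term wraps the previous one in RU on the left and UUU on the right.
From RURURUPPPUUUUUUUUU, 2 further steps: RURURUPPPUUUUUUUUU → RURURURUPPPUUUUUUUUUUUU → (answer).

RURURURURUPPPUUUUUUUUUUUUUUU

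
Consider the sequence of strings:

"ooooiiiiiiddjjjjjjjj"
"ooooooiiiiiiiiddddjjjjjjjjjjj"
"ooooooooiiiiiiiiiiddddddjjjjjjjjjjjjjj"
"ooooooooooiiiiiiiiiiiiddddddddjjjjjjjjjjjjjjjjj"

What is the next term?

ooooooooooooiiiiiiiiiiiiiiddddddddddjjjjjjjjjjjjjjjjjjjj

Reading off run lengths: o runs 4, 6, 8, 10; i runs 6, 8, 10, 12; d runs 2, 4, 6, 8; j runs 8, 11, 14, 17 — each is linear in n, where the shown terms are n = 2, 3, 4, 5.
At n = 6 the blocks have lengths 12, 14, 10, 20.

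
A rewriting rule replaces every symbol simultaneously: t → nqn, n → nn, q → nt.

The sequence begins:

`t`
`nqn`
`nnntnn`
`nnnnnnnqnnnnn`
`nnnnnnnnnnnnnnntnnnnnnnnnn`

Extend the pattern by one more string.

Applying the rule to each of the 26 symbols of nnnnnnnnnnnnnnntnnnnnnnnnn gives the pieces nn nn nn nn nn nn nn nn nn nn nn nn nn nn nn nqn nn nn nn nn nn nn nn nn nn nn, which concatenate to the answer.

nnnnnnnnnnnnnnnnnnnnnnnnnnnnnnnqnnnnnnnnnnnnnnnnnnnnn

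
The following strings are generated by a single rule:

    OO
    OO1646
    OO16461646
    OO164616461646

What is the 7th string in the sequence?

Each term is the previous one with 1646 appended.
From OO164616461646, 3 further steps: OO164616461646 → OO1646164616461646 → OO16461646164616461646 → (answer).

OO164616461646164616461646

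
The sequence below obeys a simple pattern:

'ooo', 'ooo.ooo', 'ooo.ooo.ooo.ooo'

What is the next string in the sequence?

s(k+1) = s(k)·.·s(k) — each term doubles the last with '.' between the halves.
So the next term is two copies of ooo.ooo.ooo.ooo with '.' between the halves.

ooo.ooo.ooo.ooo.ooo.ooo.ooo.ooo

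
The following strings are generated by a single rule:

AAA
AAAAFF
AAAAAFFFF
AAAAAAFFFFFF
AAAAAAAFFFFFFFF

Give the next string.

Every step adds A to the front and FF to the end of the previous string.
Applying this once more to AAAAAAAFFFFFFFF:

AAAAAAAAFFFFFFFFFF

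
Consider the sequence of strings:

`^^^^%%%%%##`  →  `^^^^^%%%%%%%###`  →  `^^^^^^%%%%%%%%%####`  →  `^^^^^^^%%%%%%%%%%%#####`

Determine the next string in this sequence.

^^^^^^^^%%%%%%%%%%%%%######

Reading off run lengths: ^ runs 4, 5, 6, 7; % runs 5, 7, 9, 11; # runs 2, 3, 4, 5 — each is linear in n, where the shown terms are n = 2, 3, 4, 5.
Setting n = 6 gives 8, 13, 6 characters in each block.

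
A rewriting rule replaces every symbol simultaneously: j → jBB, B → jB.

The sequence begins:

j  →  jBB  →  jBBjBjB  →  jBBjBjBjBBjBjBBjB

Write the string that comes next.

φ(jBBjBjBjBBjBjBBjB) expands symbol-by-symbol to jBB jB jB jBB jB jBB jB jBB jB jB jBB jB jBB jB jB jBB jB; joining the 17 pieces gives the next term.

jBBjBjBjBBjBjBBjBjBBjBjBjBBjBjBBjBjBjBBjB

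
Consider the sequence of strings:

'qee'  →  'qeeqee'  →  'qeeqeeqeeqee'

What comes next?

qeeqeeqeeqeeqeeqeeqeeqee

s(k+1) = s(k)·s(k) — each term doubles the last.
So the next term is two copies of qeeqeeqeeqee.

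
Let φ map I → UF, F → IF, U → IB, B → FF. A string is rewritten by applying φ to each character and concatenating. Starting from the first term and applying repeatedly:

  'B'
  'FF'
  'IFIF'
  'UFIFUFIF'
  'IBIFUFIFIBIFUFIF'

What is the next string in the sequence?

Rewriting the 16 symbols of IBIFUFIFIBIFUFIF one by one yields UF FF UF IF IB IF UF IF UF FF UF IF IB IF UF IF; concatenated:

UFFFUFIFIBIFUFIFUFFFUFIFIBIFUFIF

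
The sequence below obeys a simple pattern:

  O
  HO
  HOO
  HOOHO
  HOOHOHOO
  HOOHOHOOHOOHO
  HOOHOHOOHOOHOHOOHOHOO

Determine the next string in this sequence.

HOOHOHOOHOOHOHOOHOHOOHOOHOHOOHOOHO

From term 3 onward, concatenate the last term with the second-to-last: HO·O = HOO, HOO·HO = HOOHO, …
The next term joins HOOHOHOOHOOHOHOOHOHOO and HOOHOHOOHOOHO.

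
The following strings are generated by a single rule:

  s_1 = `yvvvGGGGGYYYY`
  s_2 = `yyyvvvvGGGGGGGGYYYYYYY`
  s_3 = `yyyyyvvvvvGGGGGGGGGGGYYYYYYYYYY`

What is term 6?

yyyyyyyyyyyvvvvvvvvGGGGGGGGGGGGGGGGGGGGYYYYYYYYYYYYYYYYYYY

The n-th term is 2n-1 y's then n+2 v's then 3n+2 G's then 3n+1 Y's (n = 1, 2, …).
At n = 6 the blocks have lengths 11, 8, 20, 19.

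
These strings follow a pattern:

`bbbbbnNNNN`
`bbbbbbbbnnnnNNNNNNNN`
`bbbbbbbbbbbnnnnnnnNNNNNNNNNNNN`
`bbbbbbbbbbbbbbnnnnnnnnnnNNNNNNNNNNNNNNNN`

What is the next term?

bbbbbbbbbbbbbbbbbnnnnnnnnnnnnnNNNNNNNNNNNNNNNNNNNN

Each string has the form b^{3n+2} n^{3n-2} N^{4n} (n = 1, 2, …).
For the next term, n = 5, so the run lengths are 17, 13, 20.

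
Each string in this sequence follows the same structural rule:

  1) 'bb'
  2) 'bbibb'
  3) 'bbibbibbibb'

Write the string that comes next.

bbibbibbibbibbibbibbibb

Every step duplicates the string with 'i' between the halves.
One more doubling of bbibbibbibb gives the answer.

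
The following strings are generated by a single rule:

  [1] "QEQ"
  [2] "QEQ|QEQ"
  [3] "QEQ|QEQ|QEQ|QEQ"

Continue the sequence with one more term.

s(k+1) = s(k)·|·s(k) — each term doubles the last with '|' between the halves.
One more doubling of QEQ|QEQ|QEQ|QEQ gives the answer.

QEQ|QEQ|QEQ|QEQ|QEQ|QEQ|QEQ|QEQ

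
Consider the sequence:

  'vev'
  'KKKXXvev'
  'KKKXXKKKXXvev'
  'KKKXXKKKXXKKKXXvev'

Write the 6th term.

KKKXXKKKXXKKKXXKKKXXKKKXXvev

Each term is the previous one with KKKXX prepended.
From KKKXXKKKXXKKKXXvev, 2 further steps: KKKXXKKKXXKKKXXvev → KKKXXKKKXXKKKXXKKKXXvev → (answer).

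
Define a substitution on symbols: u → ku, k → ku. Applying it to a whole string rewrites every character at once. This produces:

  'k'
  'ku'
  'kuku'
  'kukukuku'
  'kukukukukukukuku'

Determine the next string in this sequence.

kukukukukukukukukukukukukukukuku

Applying the rule to each of the 16 symbols of kukukukukukukuku gives the pieces ku ku ku ku ku ku ku ku ku ku ku ku ku ku ku ku, which concatenate to the answer.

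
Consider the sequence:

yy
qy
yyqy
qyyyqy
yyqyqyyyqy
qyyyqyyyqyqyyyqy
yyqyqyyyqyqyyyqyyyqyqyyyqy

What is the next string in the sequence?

qyyyqyyyqyqyyyqyyyqyqyyyqyqyyyqyyyqyqyyyqy

From term 3 onward, concatenate the second-to-last term with the last: yy·qy = yyqy, qy·yyqy = qyyyqy, …
The next term joins qyyyqyyyqyqyyyqy and yyqyqyyyqyqyyyqyyyqyqyyyqy.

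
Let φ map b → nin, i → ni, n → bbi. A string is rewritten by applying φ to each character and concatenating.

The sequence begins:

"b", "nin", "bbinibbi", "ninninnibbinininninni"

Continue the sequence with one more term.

Rewriting the 21 symbols of ninninnibbinininninni one by one yields bbi ni bbi bbi ni bbi bbi ni nin nin ni bbi ni bbi ni bbi bbi ni bbi bbi ni; concatenated:

bbinibbibbinibbibbinininninnibbinibbinibbibbinibbibbini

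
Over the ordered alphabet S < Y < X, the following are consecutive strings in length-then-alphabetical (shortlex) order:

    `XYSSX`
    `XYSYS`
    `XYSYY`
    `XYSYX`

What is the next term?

XYSXS

Treat XYSYX as a base-3 numeral over the given alphabet and add one, carrying through any trailing X's.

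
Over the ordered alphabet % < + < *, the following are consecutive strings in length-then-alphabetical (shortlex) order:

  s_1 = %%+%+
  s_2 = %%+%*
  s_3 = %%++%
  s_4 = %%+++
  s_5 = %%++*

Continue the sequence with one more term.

%%+*%

The successor of %%++* increments the rightmost position that isn't already * and resets every position after it to %.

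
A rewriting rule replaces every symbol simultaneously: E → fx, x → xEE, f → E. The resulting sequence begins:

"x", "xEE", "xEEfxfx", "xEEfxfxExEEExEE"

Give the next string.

xEEfxfxExEEExEEfxxEEfxfxfxxEEfxfx

Replace each of the 15 characters of xEEfxfxExEEExEE in place — xEE fx fx E xEE E xEE fx xEE fx fx fx xEE fx fx — and concatenate.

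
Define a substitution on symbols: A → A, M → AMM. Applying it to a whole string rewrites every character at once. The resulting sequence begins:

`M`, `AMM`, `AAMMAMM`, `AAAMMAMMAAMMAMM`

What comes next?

Rewriting the 15 symbols of AAAMMAMMAAMMAMM one by one yields A A A AMM AMM A AMM AMM A A AMM AMM A AMM AMM; concatenated:

AAAAMMAMMAAMMAMMAAAMMAMMAAMMAMM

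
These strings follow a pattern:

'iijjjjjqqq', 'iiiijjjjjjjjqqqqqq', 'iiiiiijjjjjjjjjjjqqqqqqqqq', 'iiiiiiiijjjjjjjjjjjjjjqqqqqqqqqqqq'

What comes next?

iiiiiiiiiijjjjjjjjjjjjjjjjjqqqqqqqqqqqqqqq

Reading off run lengths: i runs 2, 4, 6, 8; j runs 5, 8, 11, 14; q runs 3, 6, 9, 12 — each is linear in n (n = 1, 2, …).
For the next term, n = 5, so the run lengths are 10, 17, 15.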